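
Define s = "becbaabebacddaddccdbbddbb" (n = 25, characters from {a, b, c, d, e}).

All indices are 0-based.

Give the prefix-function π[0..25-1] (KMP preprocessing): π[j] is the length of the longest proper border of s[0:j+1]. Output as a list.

[0, 0, 0, 1, 0, 0, 1, 2, 1, 0, 0, 0, 0, 0, 0, 0, 0, 0, 0, 1, 1, 0, 0, 1, 1]

π[0] = 0
j=1 s[j]='e': π[1]=0 (border '')
j=2 s[j]='c': π[2]=0 (border '')
j=3 s[j]='b': π[3]=1 (border 'b')
j=4 s[j]='a': k: 1→0; π[4]=0 (border '')
j=5 s[j]='a': π[5]=0 (border '')
j=6 s[j]='b': π[6]=1 (border 'b')
j=7 s[j]='e': π[7]=2 (border 'be')
j=8 s[j]='b': k: 2→0; π[8]=1 (border 'b')
j=9 s[j]='a': k: 1→0; π[9]=0 (border '')
j=10 s[j]='c': π[10]=0 (border '')
j=11 s[j]='d': π[11]=0 (border '')
j=12 s[j]='d': π[12]=0 (border '')
j=13 s[j]='a': π[13]=0 (border '')
j=14 s[j]='d': π[14]=0 (border '')
j=15 s[j]='d': π[15]=0 (border '')
j=16 s[j]='c': π[16]=0 (border '')
j=17 s[j]='c': π[17]=0 (border '')
j=18 s[j]='d': π[18]=0 (border '')
j=19 s[j]='b': π[19]=1 (border 'b')
j=20 s[j]='b': k: 1→0; π[20]=1 (border 'b')
j=21 s[j]='d': k: 1→0; π[21]=0 (border '')
j=22 s[j]='d': π[22]=0 (border '')
j=23 s[j]='b': π[23]=1 (border 'b')
j=24 s[j]='b': k: 1→0; π[24]=1 (border 'b')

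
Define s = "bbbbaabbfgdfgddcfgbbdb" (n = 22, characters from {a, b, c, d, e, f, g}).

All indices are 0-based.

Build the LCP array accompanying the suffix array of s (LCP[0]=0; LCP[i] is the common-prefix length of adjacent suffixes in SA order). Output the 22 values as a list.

rank→(start, suffix):
  0 → (4, 'aabbfgdfgddcfgbbdb')
  1 → (5, 'abbfgdfgddcfgbbdb')
  2 → (21, 'b')
  3 → (3, 'baabbfgdfgddcfgbbdb')
  4 → (2, 'bbaabbfgdfgddcfgbbdb')
  5 → (1, 'bbbaabbfgdfgddcfgbbdb')
  6 → (0, 'bbbbaabbfgdfgddcfgbbdb')
  7 → (18, 'bbdb')
  8 → (6, 'bbfgdfgddcfgbbdb')
  9 → (19, 'bdb')
  10 → (7, 'bfgdfgddcfgbbdb')
  11 → (15, 'cfgbbdb')
  12 → (20, 'db')
  13 → (14, 'dcfgbbdb')
  14 → (13, 'ddcfgbbdb')
  15 → (10, 'dfgddcfgbbdb')
  16 → (16, 'fgbbdb')
  17 → (11, 'fgddcfgbbdb')
  18 → (8, 'fgdfgddcfgbbdb')
  19 → (17, 'gbbdb')
  20 → (12, 'gddcfgbbdb')
  21 → (9, 'gdfgddcfgbbdb')

SA = [4, 5, 21, 3, 2, 1, 0, 18, 6, 19, 7, 15, 20, 14, 13, 10, 16, 11, 8, 17, 12, 9]
rank  pair      lcp
   1  s[4:],s[5:]  1  'a'
   2  s[5:],s[21:]  0  ''
   3  s[21:],s[3:]  1  'b'
   4  s[3:],s[2:]  1  'b'
   5  s[2:],s[1:]  2  'bb'
   6  s[1:],s[0:]  3  'bbb'
   7  s[0:],s[18:]  2  'bb'
   8  s[18:],s[6:]  2  'bb'
   9  s[6:],s[19:]  1  'b'
  10  s[19:],s[7:]  1  'b'
  11  s[7:],s[15:]  0  ''
  12  s[15:],s[20:]  0  ''
  13  s[20:],s[14:]  1  'd'
  14  s[14:],s[13:]  1  'd'
  15  s[13:],s[10:]  1  'd'
  16  s[10:],s[16:]  0  ''
  17  s[16:],s[11:]  2  'fg'
  18  s[11:],s[8:]  3  'fgd'
  19  s[8:],s[17:]  0  ''
  20  s[17:],s[12:]  1  'g'
  21  s[12:],s[9:]  2  'gd'

[0, 1, 0, 1, 1, 2, 3, 2, 2, 1, 1, 0, 0, 1, 1, 1, 0, 2, 3, 0, 1, 2]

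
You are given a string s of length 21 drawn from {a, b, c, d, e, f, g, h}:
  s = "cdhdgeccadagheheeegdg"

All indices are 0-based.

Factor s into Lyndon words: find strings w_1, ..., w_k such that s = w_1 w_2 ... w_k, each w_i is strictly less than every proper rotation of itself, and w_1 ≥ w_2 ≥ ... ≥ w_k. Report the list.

["cdhdge", "c", "c", "adagheheeegdg"]

emit factor 1: 'cdhdge' (i=0, period=6)
emit factor 2: 'c' (i=6, period=1)
emit factor 3: 'c' (i=7, period=1)
emit factor 4: 'adagheheeegdg' (i=8, period=13)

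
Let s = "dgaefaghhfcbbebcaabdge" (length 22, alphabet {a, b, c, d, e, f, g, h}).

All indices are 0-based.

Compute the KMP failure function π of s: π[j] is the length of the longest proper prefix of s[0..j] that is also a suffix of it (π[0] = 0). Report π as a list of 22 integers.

π[0] = 0
j=1 s[j]='g': π[1]=0 (border '')
j=2 s[j]='a': π[2]=0 (border '')
j=3 s[j]='e': π[3]=0 (border '')
j=4 s[j]='f': π[4]=0 (border '')
j=5 s[j]='a': π[5]=0 (border '')
j=6 s[j]='g': π[6]=0 (border '')
j=7 s[j]='h': π[7]=0 (border '')
j=8 s[j]='h': π[8]=0 (border '')
j=9 s[j]='f': π[9]=0 (border '')
j=10 s[j]='c': π[10]=0 (border '')
j=11 s[j]='b': π[11]=0 (border '')
j=12 s[j]='b': π[12]=0 (border '')
j=13 s[j]='e': π[13]=0 (border '')
j=14 s[j]='b': π[14]=0 (border '')
j=15 s[j]='c': π[15]=0 (border '')
j=16 s[j]='a': π[16]=0 (border '')
j=17 s[j]='a': π[17]=0 (border '')
j=18 s[j]='b': π[18]=0 (border '')
j=19 s[j]='d': π[19]=1 (border 'd')
j=20 s[j]='g': π[20]=2 (border 'dg')
j=21 s[j]='e': k: 2→0; π[21]=0 (border '')

[0, 0, 0, 0, 0, 0, 0, 0, 0, 0, 0, 0, 0, 0, 0, 0, 0, 0, 0, 1, 2, 0]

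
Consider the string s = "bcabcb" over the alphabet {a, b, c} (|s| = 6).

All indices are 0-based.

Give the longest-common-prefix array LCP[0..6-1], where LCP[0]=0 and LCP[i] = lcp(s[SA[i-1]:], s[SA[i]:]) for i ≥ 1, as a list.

rank | idx | suffix
   0 |   2 | abcb
   1 |   5 | b
   2 |   0 | bcabcb
   3 |   3 | bcb
   4 |   1 | cabcb
   5 |   4 | cb

SA = [2, 5, 0, 3, 1, 4]
[i] adj suffixes → lcp
  [1] 2/5 → 0 ('')
  [2] 5/0 → 1 ('b')
  [3] 0/3 → 2 ('bc')
  [4] 3/1 → 0 ('')
  [5] 1/4 → 1 ('c')

[0, 0, 1, 2, 0, 1]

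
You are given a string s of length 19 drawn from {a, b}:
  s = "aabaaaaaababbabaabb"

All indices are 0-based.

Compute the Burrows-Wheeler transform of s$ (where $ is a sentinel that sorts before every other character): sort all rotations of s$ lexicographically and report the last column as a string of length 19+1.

bbaaa$ababaabbaabaaa

rank  rotation              last
    0  $aabaaaaaababbabaabb  b
    1  aaaaaababbabaabb$aab  b
    2  aaaaababbabaabb$aaba  a
    3  aaaababbabaabb$aabaa  a
    4  aaababbabaabb$aabaaa  a
    5  aabaaaaaababbabaabb$  $
    6  aababbabaabb$aabaaaa  a
    7  aabb$aabaaaaaababbab  b
    8  abaaaaaababbabaabb$a  a
    9  abaabb$aabaaaaaababb  b
   10  ababbabaabb$aabaaaaa  a
   11  abb$aabaaaaaababbaba  a
   12  abbabaabb$aabaaaaaab  b
   13  b$aabaaaaaababbabaab  b
   14  baaaaaababbabaabb$aa  a
   15  baabb$aabaaaaaababba  a
   16  babaabb$aabaaaaaabab  b
   17  babbabaabb$aabaaaaaa  a
   18  bb$aabaaaaaababbabaa  a
   19  bbabaabb$aabaaaaaaba  a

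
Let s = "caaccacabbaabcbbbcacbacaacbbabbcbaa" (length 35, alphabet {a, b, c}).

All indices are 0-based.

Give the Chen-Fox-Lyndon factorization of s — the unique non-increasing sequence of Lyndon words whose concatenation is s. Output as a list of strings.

emit factor 1: 'c' (i=0, period=1)
emit factor 2: 'aaccacabb' (i=1, period=9)
emit factor 3: 'aabcbbbcacbacaacbbabbcb' (i=10, period=23)
emit factor 4: 'a' (i=33, period=1)
emit factor 5: 'a' (i=34, period=1)

["c", "aaccacabb", "aabcbbbcacbacaacbbabbcb", "a", "a"]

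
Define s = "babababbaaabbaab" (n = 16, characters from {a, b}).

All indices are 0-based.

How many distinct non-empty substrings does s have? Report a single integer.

98

sorted suffixes:
  #0 SA[0]=8  'aaabbaab'
  #1 SA[1]=13  'aab'
  #2 SA[2]=9  'aabbaab'
  #3 SA[3]=14  'ab'
  #4 SA[4]=1  'abababbaaabbaab'
  #5 SA[5]=3  'ababbaaabbaab'
  #6 SA[6]=5  'abbaaabbaab'
  #7 SA[7]=10  'abbaab'
  #8 SA[8]=15  'b'
  #9 SA[9]=7  'baaabbaab'
  #10 SA[10]=12  'baab'
  #11 SA[11]=0  'babababbaaabbaab'
  #12 SA[12]=2  'bababbaaabbaab'
  #13 SA[13]=4  'babbaaabbaab'
  #14 SA[14]=6  'bbaaabbaab'
  #15 SA[15]=11  'bbaab'

SA = [8, 13, 9, 14, 1, 3, 5, 10, 15, 7, 12, 0, 2, 4, 6, 11]
rank  pair      lcp
   1  s[8:],s[13:]  2  'aa'
   2  s[13:],s[9:]  3  'aab'
   3  s[9:],s[14:]  1  'a'
   4  s[14:],s[1:]  2  'ab'
   5  s[1:],s[3:]  4  'abab'
   6  s[3:],s[5:]  2  'ab'
   7  s[5:],s[10:]  5  'abbaa'
   8  s[10:],s[15:]  0  ''
   9  s[15:],s[7:]  1  'b'
  10  s[7:],s[12:]  3  'baa'
  11  s[12:],s[0:]  2  'ba'
  12  s[0:],s[2:]  5  'babab'
  13  s[2:],s[4:]  3  'bab'
  14  s[4:],s[6:]  1  'b'
  15  s[6:],s[11:]  4  'bbaa'

n(n+1)/2 = 16·17/2 = 136
Σ LCP = 0 + 2 + 3 + 1 + 2 + 4 + 2 + 5 + 0 + 1 + 3 + 2 + 5 + 3 + 1 + 4 = 38
distinct = 136 − 38 = 98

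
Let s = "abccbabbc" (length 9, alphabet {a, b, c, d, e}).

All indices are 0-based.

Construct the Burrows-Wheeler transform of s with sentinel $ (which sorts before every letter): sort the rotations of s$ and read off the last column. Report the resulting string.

rank  rotation    last
    0  $abccbabbc  c
    1  abbc$abccb  b
    2  abccbabbc$  $
    3  babbc$abcc  c
    4  bbc$abccba  a
    5  bc$abccbab  b
    6  bccbabbc$a  a
    7  c$abccbabb  b
    8  cbabbc$abc  c
    9  ccbabbc$ab  b

cb$cababcb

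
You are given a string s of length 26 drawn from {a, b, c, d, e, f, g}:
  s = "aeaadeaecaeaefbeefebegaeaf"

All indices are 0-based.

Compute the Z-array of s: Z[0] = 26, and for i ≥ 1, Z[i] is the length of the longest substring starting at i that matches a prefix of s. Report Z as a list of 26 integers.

Z[0]=26
i=1: outside box; Z[1]=0
i=2: outside box; Z[2]=1 extend→box=[2,3)
i=3: outside box; Z[3]=1 extend→box=[3,4)
i=4: outside box; Z[4]=0
i=5: outside box; Z[5]=0
i=6: outside box; Z[6]=2 extend→box=[6,8)
i=7: min(r-i=1, Z[1]=0)=0; Z[7]=0
i=8: outside box; Z[8]=0
i=9: outside box; Z[9]=3 extend→box=[9,12)
i=10: min(r-i=2, Z[1]=0)=0; Z[10]=0
i=11: min(r-i=1, Z[2]=1)=1; Z[11]=2 extend→box=[11,13)
i=12: min(r-i=1, Z[1]=0)=0; Z[12]=0
i=13: outside box; Z[13]=0
i=14: outside box; Z[14]=0
i=15: outside box; Z[15]=0
i=16: outside box; Z[16]=0
i=17: outside box; Z[17]=0
i=18: outside box; Z[18]=0
i=19: outside box; Z[19]=0
i=20: outside box; Z[20]=0
i=21: outside box; Z[21]=0
i=22: outside box; Z[22]=3 extend→box=[22,25)
i=23: min(r-i=2, Z[1]=0)=0; Z[23]=0
i=24: min(r-i=1, Z[2]=1)=1; Z[24]=1
i=25: outside box; Z[25]=0

[26, 0, 1, 1, 0, 0, 2, 0, 0, 3, 0, 2, 0, 0, 0, 0, 0, 0, 0, 0, 0, 0, 3, 0, 1, 0]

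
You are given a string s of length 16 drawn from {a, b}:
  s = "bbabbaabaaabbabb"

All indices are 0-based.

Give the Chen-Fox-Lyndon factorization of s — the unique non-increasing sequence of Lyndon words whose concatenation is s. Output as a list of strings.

emit factor 1: 'b' (i=0, period=1)
emit factor 2: 'b' (i=1, period=1)
emit factor 3: 'abb' (i=2, period=3)
emit factor 4: 'aab' (i=5, period=3)
emit factor 5: 'aaabbabb' (i=8, period=8)

["b", "b", "abb", "aab", "aaabbabb"]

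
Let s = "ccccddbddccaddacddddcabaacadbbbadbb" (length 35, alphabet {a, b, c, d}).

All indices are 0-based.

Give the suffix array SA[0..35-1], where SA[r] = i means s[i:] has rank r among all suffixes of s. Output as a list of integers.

[23, 21, 24, 14, 31, 26, 11, 34, 22, 30, 33, 29, 28, 6, 20, 25, 10, 9, 0, 1, 2, 3, 15, 13, 32, 27, 5, 19, 8, 12, 4, 18, 7, 17, 16]

rank | idx | suffix
   0 |  23 | aacadbbbadbb
   1 |  21 | abaacadbbbadbb
   2 |  24 | acadbbbadbb
   3 |  14 | acddddcabaacadbbbadbb
   4 |  31 | adbb
   5 |  26 | adbbbadbb
   6 |  11 | addacddddcabaacadbbbadbb
   7 |  34 | b
   8 |  22 | baacadbbbadbb
   9 |  30 | badbb
  10 |  33 | bb
  11 |  29 | bbadbb
  12 |  28 | bbbadbb
  13 |   6 | bddccaddacddddcabaacadbbbadbb
  14 |  20 | cabaacadbbbadbb
  15 |  25 | cadbbbadbb
  16 |  10 | caddacddddcabaacadbbbadbb
  17 |   9 | ccaddacddddcabaacadbbbadbb
  18 |   0 | ccccddbddccaddacddddcabaacadbbbadbb
  19 |   1 | cccddbddccaddacddddcabaacadbbbadbb
  20 |   2 | ccddbddccaddacddddcabaacadbbbadbb
  21 |   3 | cddbddccaddacddddcabaacadbbbadbb
  22 |  15 | cddddcabaacadbbbadbb
  23 |  13 | dacddddcabaacadbbbadbb
  24 |  32 | dbb
  25 |  27 | dbbbadbb
  26 |   5 | dbddccaddacddddcabaacadbbbadbb
  27 |  19 | dcabaacadbbbadbb
  28 |   8 | dccaddacddddcabaacadbbbadbb
  29 |  12 | ddacddddcabaacadbbbadbb
  30 |   4 | ddbddccaddacddddcabaacadbbbadbb
  31 |  18 | ddcabaacadbbbadbb
  32 |   7 | ddccaddacddddcabaacadbbbadbb
  33 |  17 | dddcabaacadbbbadbb
  34 |  16 | ddddcabaacadbbbadbb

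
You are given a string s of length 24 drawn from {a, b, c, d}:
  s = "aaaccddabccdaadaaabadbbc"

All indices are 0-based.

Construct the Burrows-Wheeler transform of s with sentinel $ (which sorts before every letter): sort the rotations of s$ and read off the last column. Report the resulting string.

rank  rotation                   last
    0  $aaaccddabccdaadaaabadbbc  c
    1  aaabadbbc$aaaccddabccdaad  d
    2  aaaccddabccdaadaaabadbbc$  $
    3  aabadbbc$aaaccddabccdaada  a
    4  aaccddabccdaadaaabadbbc$a  a
    5  aadaaabadbbc$aaaccddabccd  d
    6  abadbbc$aaaccddabccdaadaa  a
    7  abccdaadaaabadbbc$aaaccdd  d
    8  accddabccdaadaaabadbbc$aa  a
    9  adaaabadbbc$aaaccddabccda  a
   10  adbbc$aaaccddabccdaadaaab  b
   11  badbbc$aaaccddabccdaadaaa  a
   12  bbc$aaaccddabccdaadaaabad  d
   13  bc$aaaccddabccdaadaaabadb  b
   14  bccdaadaaabadbbc$aaaccdda  a
   15  c$aaaccddabccdaadaaabadbb  b
   16  ccdaadaaabadbbc$aaaccddab  b
   17  ccddabccdaadaaabadbbc$aaa  a
   18  cdaadaaabadbbc$aaaccddabc  c
   19  cddabccdaadaaabadbbc$aaac  c
   20  daaabadbbc$aaaccddabccdaa  a
   21  daadaaabadbbc$aaaccddabcc  c
   22  dabccdaadaaabadbbc$aaaccd  d
   23  dbbc$aaaccddabccdaadaaaba  a
   24  ddabccdaadaaabadbbc$aaacc  c

cd$aadadaabadbabbaccacdac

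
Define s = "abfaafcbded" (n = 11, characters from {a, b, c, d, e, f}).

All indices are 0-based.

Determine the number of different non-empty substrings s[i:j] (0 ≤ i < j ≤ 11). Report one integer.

rank | idx | suffix
   0 |   3 | aafcbded
   1 |   0 | abfaafcbded
   2 |   4 | afcbded
   3 |   7 | bded
   4 |   1 | bfaafcbded
   5 |   6 | cbded
   6 |  10 | d
   7 |   8 | ded
   8 |   9 | ed
   9 |   2 | faafcbded
  10 |   5 | fcbded

SA = [3, 0, 4, 7, 1, 6, 10, 8, 9, 2, 5]
i: (SA[i-1],SA[i]) lcp shared
  1: (3,0) 1 'a'
  2: (0,4) 1 'a'
  3: (4,7) 0 ''
  4: (7,1) 1 'b'
  5: (1,6) 0 ''
  6: (6,10) 0 ''
  7: (10,8) 1 'd'
  8: (8,9) 0 ''
  9: (9,2) 0 ''
  10: (2,5) 1 'f'

n(n+1)/2 = 11·12/2 = 66
Σ LCP = 0 + 1 + 1 + 0 + 1 + 0 + 0 + 1 + 0 + 0 + 1 = 5
distinct = 66 − 5 = 61

61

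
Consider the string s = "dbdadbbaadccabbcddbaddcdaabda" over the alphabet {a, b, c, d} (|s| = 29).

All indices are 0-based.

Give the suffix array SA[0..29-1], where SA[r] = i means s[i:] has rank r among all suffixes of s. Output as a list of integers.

sorted suffixes:
  #0 SA[0]=28  'a'
  #1 SA[1]=24  'aabda'
  #2 SA[2]=7  'aadccabbcddbaddcdaabda'
  #3 SA[3]=12  'abbcddbaddcdaabda'
  #4 SA[4]=25  'abda'
  #5 SA[5]=3  'adbbaadccabbcddbaddcdaabda'
  #6 SA[6]=8  'adccabbcddbaddcdaabda'
  #7 SA[7]=19  'addcdaabda'
  #8 SA[8]=6  'baadccabbcddbaddcdaabda'
  #9 SA[9]=18  'baddcdaabda'
  #10 SA[10]=5  'bbaadccabbcddbaddcdaabda'
  #11 SA[11]=13  'bbcddbaddcdaabda'
  #12 SA[12]=14  'bcddbaddcdaabda'
  #13 SA[13]=26  'bda'
  #14 SA[14]=1  'bdadbbaadccabbcddbaddcdaabda'
  #15 SA[15]=11  'cabbcddbaddcdaabda'
  #16 SA[16]=10  'ccabbcddbaddcdaabda'
  #17 SA[17]=22  'cdaabda'
  #18 SA[18]=15  'cddbaddcdaabda'
  #19 SA[19]=27  'da'
  #20 SA[20]=23  'daabda'
  #21 SA[21]=2  'dadbbaadccabbcddbaddcdaabda'
  #22 SA[22]=17  'dbaddcdaabda'
  #23 SA[23]=4  'dbbaadccabbcddbaddcdaabda'
  #24 SA[24]=0  'dbdadbbaadccabbcddbaddcdaabda'
  #25 SA[25]=9  'dccabbcddbaddcdaabda'
  #26 SA[26]=21  'dcdaabda'
  #27 SA[27]=16  'ddbaddcdaabda'
  #28 SA[28]=20  'ddcdaabda'

[28, 24, 7, 12, 25, 3, 8, 19, 6, 18, 5, 13, 14, 26, 1, 11, 10, 22, 15, 27, 23, 2, 17, 4, 0, 9, 21, 16, 20]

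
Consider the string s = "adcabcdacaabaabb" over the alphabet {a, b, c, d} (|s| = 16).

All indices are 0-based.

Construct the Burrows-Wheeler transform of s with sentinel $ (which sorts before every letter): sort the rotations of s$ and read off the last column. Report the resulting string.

rank  rotation           last
    0  $adcabcdacaabaabb  b
    1  aabaabb$adcabcdac  c
    2  aabb$adcabcdacaab  b
    3  abaabb$adcabcdaca  a
    4  abb$adcabcdacaaba  a
    5  abcdacaabaabb$adc  c
    6  acaabaabb$adcabcd  d
    7  adcabcdacaabaabb$  $
    8  b$adcabcdacaabaab  b
    9  baabb$adcabcdacaa  a
   10  bb$adcabcdacaabaa  a
   11  bcdacaabaabb$adca  a
   12  caabaabb$adcabcda  a
   13  cabcdacaabaabb$ad  d
   14  cdacaabaabb$adcab  b
   15  dacaabaabb$adcabc  c
   16  dcabcdacaabaabb$a  a

bcbaacd$baaaadbca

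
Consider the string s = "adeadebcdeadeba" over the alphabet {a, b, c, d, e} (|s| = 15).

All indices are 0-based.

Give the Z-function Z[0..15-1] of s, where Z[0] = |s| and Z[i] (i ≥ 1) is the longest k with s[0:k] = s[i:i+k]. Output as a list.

Z[0]=15
i=1: fresh scan; Z[1]=0
i=2: fresh scan; Z[2]=0
i=3: fresh scan; Z[3]=3 scan→box=[3,6)
i=4: min(r-i=2, Z[1]=0)=0; Z[4]=0
i=5: min(r-i=1, Z[2]=0)=0; Z[5]=0
i=6: fresh scan; Z[6]=0
i=7: fresh scan; Z[7]=0
i=8: fresh scan; Z[8]=0
i=9: fresh scan; Z[9]=0
i=10: fresh scan; Z[10]=3 scan→box=[10,13)
i=11: min(r-i=2, Z[1]=0)=0; Z[11]=0
i=12: min(r-i=1, Z[2]=0)=0; Z[12]=0
i=13: fresh scan; Z[13]=0
i=14: fresh scan; Z[14]=1 scan→box=[14,15)

[15, 0, 0, 3, 0, 0, 0, 0, 0, 0, 3, 0, 0, 0, 1]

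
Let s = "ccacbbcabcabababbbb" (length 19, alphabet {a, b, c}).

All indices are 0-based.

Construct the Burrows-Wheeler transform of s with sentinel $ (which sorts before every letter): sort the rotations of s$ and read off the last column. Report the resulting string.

rank  rotation              last
    0  $ccacbbcabcabababbbb  b
    1  abababbbb$ccacbbcabc  c
    2  ababbbb$ccacbbcabcab  b
    3  abbbb$ccacbbcabcabab  b
    4  abcabababbbb$ccacbbc  c
    5  acbbcabcabababbbb$cc  c
    6  b$ccacbbcabcabababbb  b
    7  bababbbb$ccacbbcabca  a
    8  babbbb$ccacbbcabcaba  a
    9  bb$ccacbbcabcabababb  b
   10  bbb$ccacbbcabcababab  b
   11  bbbb$ccacbbcabcababa  a
   12  bbcabcabababbbb$ccac  c
   13  bcabababbbb$ccacbbca  a
   14  bcabcabababbbb$ccacb  b
   15  cabababbbb$ccacbbcab  b
   16  cabcabababbbb$ccacbb  b
   17  cacbbcabcabababbbb$c  c
   18  cbbcabcabababbbb$cca  a
   19  ccacbbcabcabababbbb$  $

bcbbccbaabbacabbbca$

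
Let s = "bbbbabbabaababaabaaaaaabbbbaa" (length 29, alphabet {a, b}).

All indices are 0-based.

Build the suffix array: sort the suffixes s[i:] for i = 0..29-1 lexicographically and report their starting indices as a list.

[28, 27, 17, 18, 19, 20, 14, 9, 21, 15, 12, 7, 10, 4, 22, 26, 16, 13, 8, 11, 6, 3, 25, 5, 2, 24, 1, 23, 0]

sorted suffixes:
  #0 SA[0]=28  'a'
  #1 SA[1]=27  'aa'
  #2 SA[2]=17  'aaaaaabbbbaa'
  #3 SA[3]=18  'aaaaabbbbaa'
  #4 SA[4]=19  'aaaabbbbaa'
  #5 SA[5]=20  'aaabbbbaa'
  #6 SA[6]=14  'aabaaaaaabbbbaa'
  #7 SA[7]=9  'aababaabaaaaaabbbbaa'
  #8 SA[8]=21  'aabbbbaa'
  #9 SA[9]=15  'abaaaaaabbbbaa'
  #10 SA[10]=12  'abaabaaaaaabbbbaa'
  #11 SA[11]=7  'abaababaabaaaaaabbbbaa'
  #12 SA[12]=10  'ababaabaaaaaabbbbaa'
  #13 SA[13]=4  'abbabaababaabaaaaaabbbbaa'
  #14 SA[14]=22  'abbbbaa'
  #15 SA[15]=26  'baa'
  #16 SA[16]=16  'baaaaaabbbbaa'
  #17 SA[17]=13  'baabaaaaaabbbbaa'
  #18 SA[18]=8  'baababaabaaaaaabbbbaa'
  #19 SA[19]=11  'babaabaaaaaabbbbaa'
  #20 SA[20]=6  'babaababaabaaaaaabbbbaa'
  #21 SA[21]=3  'babbabaababaabaaaaaabbbbaa'
  #22 SA[22]=25  'bbaa'
  #23 SA[23]=5  'bbabaababaabaaaaaabbbbaa'
  #24 SA[24]=2  'bbabbabaababaabaaaaaabbbbaa'
  #25 SA[25]=24  'bbbaa'
  #26 SA[26]=1  'bbbabbabaababaabaaaaaabbbbaa'
  #27 SA[27]=23  'bbbbaa'
  #28 SA[28]=0  'bbbbabbabaababaabaaaaaabbbbaa'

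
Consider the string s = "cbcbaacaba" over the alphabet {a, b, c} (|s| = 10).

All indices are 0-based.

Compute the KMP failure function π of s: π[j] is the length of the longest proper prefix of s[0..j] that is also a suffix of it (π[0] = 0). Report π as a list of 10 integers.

π[0] = 0
j=1 s[j]='b': π[1]=0 (border '')
j=2 s[j]='c': π[2]=1 (border 'c')
j=3 s[j]='b': π[3]=2 (border 'cb')
j=4 s[j]='a': k: 2→0; π[4]=0 (border '')
j=5 s[j]='a': π[5]=0 (border '')
j=6 s[j]='c': π[6]=1 (border 'c')
j=7 s[j]='a': k: 1→0; π[7]=0 (border '')
j=8 s[j]='b': π[8]=0 (border '')
j=9 s[j]='a': π[9]=0 (border '')

[0, 0, 1, 2, 0, 0, 1, 0, 0, 0]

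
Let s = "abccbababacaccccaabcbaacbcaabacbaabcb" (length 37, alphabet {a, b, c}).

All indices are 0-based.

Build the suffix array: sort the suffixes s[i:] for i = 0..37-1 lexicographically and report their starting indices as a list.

[26, 32, 16, 21, 5, 7, 27, 33, 17, 0, 9, 29, 22, 11, 36, 31, 20, 4, 6, 8, 28, 24, 34, 18, 1, 25, 15, 10, 35, 30, 19, 3, 23, 14, 2, 13, 12]

rank | idx | suffix
   0 |  26 | aabacbaabcb
   1 |  32 | aabcb
   2 |  16 | aabcbaacbcaabacbaabcb
   3 |  21 | aacbcaabacbaabcb
   4 |   5 | ababacaccccaabcbaacbcaabacbaabcb
   5 |   7 | abacaccccaabcbaacbcaabacbaabcb
   6 |  27 | abacbaabcb
   7 |  33 | abcb
   8 |  17 | abcbaacbcaabacbaabcb
   9 |   0 | abccbababacaccccaabcbaacbcaabacbaabcb
  10 |   9 | acaccccaabcbaacbcaabacbaabcb
  11 |  29 | acbaabcb
  12 |  22 | acbcaabacbaabcb
  13 |  11 | accccaabcbaacbcaabacbaabcb
  14 |  36 | b
  15 |  31 | baabcb
  16 |  20 | baacbcaabacbaabcb
  17 |   4 | bababacaccccaabcbaacbcaabacbaabcb
  18 |   6 | babacaccccaabcbaacbcaabacbaabcb
  19 |   8 | bacaccccaabcbaacbcaabacbaabcb
  20 |  28 | bacbaabcb
  21 |  24 | bcaabacbaabcb
  22 |  34 | bcb
  23 |  18 | bcbaacbcaabacbaabcb
  24 |   1 | bccbababacaccccaabcbaacbcaabacbaabcb
  25 |  25 | caabacbaabcb
  26 |  15 | caabcbaacbcaabacbaabcb
  27 |  10 | caccccaabcbaacbcaabacbaabcb
  28 |  35 | cb
  29 |  30 | cbaabcb
  30 |  19 | cbaacbcaabacbaabcb
  31 |   3 | cbababacaccccaabcbaacbcaabacbaabcb
  32 |  23 | cbcaabacbaabcb
  33 |  14 | ccaabcbaacbcaabacbaabcb
  34 |   2 | ccbababacaccccaabcbaacbcaabacbaabcb
  35 |  13 | cccaabcbaacbcaabacbaabcb
  36 |  12 | ccccaabcbaacbcaabacbaabcb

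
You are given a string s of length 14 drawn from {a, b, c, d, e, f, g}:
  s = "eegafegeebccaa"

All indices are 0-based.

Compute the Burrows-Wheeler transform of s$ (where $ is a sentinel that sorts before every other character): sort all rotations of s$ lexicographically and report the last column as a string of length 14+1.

rank  rotation         last
    0  $eegafegeebccaa  a
    1  a$eegafegeebcca  a
    2  aa$eegafegeebcc  c
    3  afegeebccaa$eeg  g
    4  bccaa$eegafegee  e
    5  caa$eegafegeebc  c
    6  ccaa$eegafegeeb  b
    7  ebccaa$eegafege  e
    8  eebccaa$eegafeg  g
    9  eegafegeebccaa$  $
   10  egafegeebccaa$e  e
   11  egeebccaa$eegaf  f
   12  fegeebccaa$eega  a
   13  gafegeebccaa$ee  e
   14  geebccaa$eegafe  e

aacgecbeg$efaee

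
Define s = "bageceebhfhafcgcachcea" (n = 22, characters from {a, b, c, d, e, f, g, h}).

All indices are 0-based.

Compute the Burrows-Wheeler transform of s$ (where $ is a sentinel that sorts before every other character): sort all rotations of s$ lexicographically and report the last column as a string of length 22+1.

aechb$eghefacegcahcafcb

rank  rotation                 last
    0  $bageceebhfhafcgcachcea  a
    1  a$bageceebhfhafcgcachce  e
    2  achcea$bageceebhfhafcgc  c
    3  afcgcachcea$bageceebhfh  h
    4  ageceebhfhafcgcachcea$b  b
    5  bageceebhfhafcgcachcea$  $
    6  bhfhafcgcachcea$bagecee  e
    7  cachcea$bageceebhfhafcg  g
    8  cea$bageceebhfhafcgcach  h
    9  ceebhfhafcgcachcea$bage  e
   10  cgcachcea$bageceebhfhaf  f
   11  chcea$bageceebhfhafcgca  a
   12  ea$bageceebhfhafcgcachc  c
   13  ebhfhafcgcachcea$bagece  e
   14  eceebhfhafcgcachcea$bag  g
   15  eebhfhafcgcachcea$bagec  c
   16  fcgcachcea$bageceebhfha  a
   17  fhafcgcachcea$bageceebh  h
   18  gcachcea$bageceebhfhafc  c
   19  geceebhfhafcgcachcea$ba  a
   20  hafcgcachcea$bageceebhf  f
   21  hcea$bageceebhfhafcgcac  c
   22  hfhafcgcachcea$bageceeb  b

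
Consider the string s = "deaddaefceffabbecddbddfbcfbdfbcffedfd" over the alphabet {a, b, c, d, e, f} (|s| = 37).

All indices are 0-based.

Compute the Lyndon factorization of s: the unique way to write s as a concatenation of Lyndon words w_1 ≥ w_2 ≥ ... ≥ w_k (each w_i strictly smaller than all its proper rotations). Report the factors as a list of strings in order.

emit factor 1: 'de' (i=0, period=2)
emit factor 2: 'addaefceff' (i=2, period=10)
emit factor 3: 'abbecddbddfbcfbdfbcffedfd' (i=12, period=25)

["de", "addaefceff", "abbecddbddfbcfbdfbcffedfd"]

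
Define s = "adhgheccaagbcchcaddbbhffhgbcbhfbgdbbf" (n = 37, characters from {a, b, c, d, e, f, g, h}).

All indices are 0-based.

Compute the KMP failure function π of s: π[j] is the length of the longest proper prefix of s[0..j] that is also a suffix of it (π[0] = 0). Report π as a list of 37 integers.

π[0] = 0
j=1 s[j]='d': π[1]=0 (border '')
j=2 s[j]='h': π[2]=0 (border '')
j=3 s[j]='g': π[3]=0 (border '')
j=4 s[j]='h': π[4]=0 (border '')
j=5 s[j]='e': π[5]=0 (border '')
j=6 s[j]='c': π[6]=0 (border '')
j=7 s[j]='c': π[7]=0 (border '')
j=8 s[j]='a': π[8]=1 (border 'a')
j=9 s[j]='a': k: 1→0; π[9]=1 (border 'a')
j=10 s[j]='g': k: 1→0; π[10]=0 (border '')
j=11 s[j]='b': π[11]=0 (border '')
j=12 s[j]='c': π[12]=0 (border '')
j=13 s[j]='c': π[13]=0 (border '')
j=14 s[j]='h': π[14]=0 (border '')
j=15 s[j]='c': π[15]=0 (border '')
j=16 s[j]='a': π[16]=1 (border 'a')
j=17 s[j]='d': π[17]=2 (border 'ad')
j=18 s[j]='d': k: 2→0; π[18]=0 (border '')
j=19 s[j]='b': π[19]=0 (border '')
j=20 s[j]='b': π[20]=0 (border '')
j=21 s[j]='h': π[21]=0 (border '')
j=22 s[j]='f': π[22]=0 (border '')
j=23 s[j]='f': π[23]=0 (border '')
j=24 s[j]='h': π[24]=0 (border '')
j=25 s[j]='g': π[25]=0 (border '')
j=26 s[j]='b': π[26]=0 (border '')
j=27 s[j]='c': π[27]=0 (border '')
j=28 s[j]='b': π[28]=0 (border '')
j=29 s[j]='h': π[29]=0 (border '')
j=30 s[j]='f': π[30]=0 (border '')
j=31 s[j]='b': π[31]=0 (border '')
j=32 s[j]='g': π[32]=0 (border '')
j=33 s[j]='d': π[33]=0 (border '')
j=34 s[j]='b': π[34]=0 (border '')
j=35 s[j]='b': π[35]=0 (border '')
j=36 s[j]='f': π[36]=0 (border '')

[0, 0, 0, 0, 0, 0, 0, 0, 1, 1, 0, 0, 0, 0, 0, 0, 1, 2, 0, 0, 0, 0, 0, 0, 0, 0, 0, 0, 0, 0, 0, 0, 0, 0, 0, 0, 0]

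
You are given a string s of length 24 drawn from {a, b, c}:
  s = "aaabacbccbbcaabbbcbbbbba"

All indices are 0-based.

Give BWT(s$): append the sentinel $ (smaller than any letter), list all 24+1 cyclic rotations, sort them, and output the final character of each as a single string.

ab$acaabbabbbcacbbbcbbcab

rank  rotation                   last
    0  $aaabacbccbbcaabbbcbbbbba  a
    1  a$aaabacbccbbcaabbbcbbbbb  b
    2  aaabacbccbbcaabbbcbbbbba$  $
    3  aabacbccbbcaabbbcbbbbba$a  a
    4  aabbbcbbbbba$aaabacbccbbc  c
    5  abacbccbbcaabbbcbbbbba$aa  a
    6  abbbcbbbbba$aaabacbccbbca  a
    7  acbccbbcaabbbcbbbbba$aaab  b
    8  ba$aaabacbccbbcaabbbcbbbb  b
    9  bacbccbbcaabbbcbbbbba$aaa  a
   10  bba$aaabacbccbbcaabbbcbbb  b
   11  bbba$aaabacbccbbcaabbbcbb  b
   12  bbbba$aaabacbccbbcaabbbcb  b
   13  bbbbba$aaabacbccbbcaabbbc  c
   14  bbbcbbbbba$aaabacbccbbcaa  a
   15  bbcaabbbcbbbbba$aaabacbcc  c
   16  bbcbbbbba$aaabacbccbbcaab  b
   17  bcaabbbcbbbbba$aaabacbccb  b
   18  bcbbbbba$aaabacbccbbcaabb  b
   19  bccbbcaabbbcbbbbba$aaabac  c
   20  caabbbcbbbbba$aaabacbccbb  b
   21  cbbbbba$aaabacbccbbcaabbb  b
   22  cbbcaabbbcbbbbba$aaabacbc  c
   23  cbccbbcaabbbcbbbbba$aaaba  a
   24  ccbbcaabbbcbbbbba$aaabacb  b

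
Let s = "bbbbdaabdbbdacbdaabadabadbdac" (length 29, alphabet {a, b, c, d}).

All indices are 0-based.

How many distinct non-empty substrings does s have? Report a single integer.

sorted suffixes:
  #0 SA[0]=16  'aabadabadbdac'
  #1 SA[1]=5  'aabdbbdacbdaabadabadbdac'
  #2 SA[2]=17  'abadabadbdac'
  #3 SA[3]=21  'abadbdac'
  #4 SA[4]=6  'abdbbdacbdaabadabadbdac'
  #5 SA[5]=27  'ac'
  #6 SA[6]=12  'acbdaabadabadbdac'
  #7 SA[7]=19  'adabadbdac'
  #8 SA[8]=23  'adbdac'
  #9 SA[9]=18  'badabadbdac'
  #10 SA[10]=22  'badbdac'
  #11 SA[11]=0  'bbbbdaabdbbdacbdaabadabadbdac'
  #12 SA[12]=1  'bbbdaabdbbdacbdaabadabadbdac'
  #13 SA[13]=2  'bbdaabdbbdacbdaabadabadbdac'
  #14 SA[14]=9  'bbdacbdaabadabadbdac'
  #15 SA[15]=14  'bdaabadabadbdac'
  #16 SA[16]=3  'bdaabdbbdacbdaabadabadbdac'
  #17 SA[17]=25  'bdac'
  #18 SA[18]=10  'bdacbdaabadabadbdac'
  #19 SA[19]=7  'bdbbdacbdaabadabadbdac'
  #20 SA[20]=28  'c'
  #21 SA[21]=13  'cbdaabadabadbdac'
  #22 SA[22]=15  'daabadabadbdac'
  #23 SA[23]=4  'daabdbbdacbdaabadabadbdac'
  #24 SA[24]=20  'dabadbdac'
  #25 SA[25]=26  'dac'
  #26 SA[26]=11  'dacbdaabadabadbdac'
  #27 SA[27]=8  'dbbdacbdaabadabadbdac'
  #28 SA[28]=24  'dbdac'

SA = [16, 5, 17, 21, 6, 27, 12, 19, 23, 18, 22, 0, 1, 2, 9, 14, 3, 25, 10, 7, 28, 13, 15, 4, 20, 26, 11, 8, 24]
[i] adj suffixes → lcp
  [1] 16/5 → 3 ('aab')
  [2] 5/17 → 1 ('a')
  [3] 17/21 → 4 ('abad')
  [4] 21/6 → 2 ('ab')
  [5] 6/27 → 1 ('a')
  [6] 27/12 → 2 ('ac')
  [7] 12/19 → 1 ('a')
  [8] 19/23 → 2 ('ad')
  [9] 23/18 → 0 ('')
  [10] 18/22 → 3 ('bad')
  [11] 22/0 → 1 ('b')
  [12] 0/1 → 3 ('bbb')
  [13] 1/2 → 2 ('bb')
  [14] 2/9 → 4 ('bbda')
  [15] 9/14 → 1 ('b')
  [16] 14/3 → 5 ('bdaab')
  [17] 3/25 → 3 ('bda')
  [18] 25/10 → 4 ('bdac')
  [19] 10/7 → 2 ('bd')
  [20] 7/28 → 0 ('')
  [21] 28/13 → 1 ('c')
  [22] 13/15 → 0 ('')
  [23] 15/4 → 4 ('daab')
  [24] 4/20 → 2 ('da')
  [25] 20/26 → 2 ('da')
  [26] 26/11 → 3 ('dac')
  [27] 11/8 → 1 ('d')
  [28] 8/24 → 2 ('db')

n(n+1)/2 = 29·30/2 = 435
Σ LCP = 0 + 3 + 1 + 4 + 2 + 1 + 2 + 1 + 2 + 0 + 3 + 1 + 3 + 2 + 4 + 1 + 5 + 3 + 4 + 2 + 0 + 1 + 0 + 4 + 2 + 2 + 3 + 1 + 2 = 59
distinct = 435 − 59 = 376

376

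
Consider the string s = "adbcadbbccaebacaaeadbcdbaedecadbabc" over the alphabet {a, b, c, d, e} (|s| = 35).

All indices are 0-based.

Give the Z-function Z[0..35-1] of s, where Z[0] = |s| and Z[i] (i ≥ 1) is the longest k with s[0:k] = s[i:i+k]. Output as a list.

[35, 0, 0, 0, 3, 0, 0, 0, 0, 0, 1, 0, 0, 1, 0, 1, 1, 0, 4, 0, 0, 0, 0, 0, 1, 0, 0, 0, 0, 3, 0, 0, 1, 0, 0]

Z[0]=35
i=1: i≥r, start 0; Z[1]=0
i=2: i≥r, start 0; Z[2]=0
i=3: i≥r, start 0; Z[3]=0
i=4: i≥r, start 0; Z[4]=3 extend→box=[4,7)
i=5: min(r-i=2, Z[1]=0)=0; Z[5]=0
i=6: min(r-i=1, Z[2]=0)=0; Z[6]=0
i=7: i≥r, start 0; Z[7]=0
i=8: i≥r, start 0; Z[8]=0
i=9: i≥r, start 0; Z[9]=0
i=10: i≥r, start 0; Z[10]=1 extend→box=[10,11)
i=11: i≥r, start 0; Z[11]=0
i=12: i≥r, start 0; Z[12]=0
i=13: i≥r, start 0; Z[13]=1 extend→box=[13,14)
i=14: i≥r, start 0; Z[14]=0
i=15: i≥r, start 0; Z[15]=1 extend→box=[15,16)
i=16: i≥r, start 0; Z[16]=1 extend→box=[16,17)
i=17: i≥r, start 0; Z[17]=0
i=18: i≥r, start 0; Z[18]=4 extend→box=[18,22)
i=19: min(r-i=3, Z[1]=0)=0; Z[19]=0
i=20: min(r-i=2, Z[2]=0)=0; Z[20]=0
i=21: min(r-i=1, Z[3]=0)=0; Z[21]=0
i=22: i≥r, start 0; Z[22]=0
i=23: i≥r, start 0; Z[23]=0
i=24: i≥r, start 0; Z[24]=1 extend→box=[24,25)
i=25: i≥r, start 0; Z[25]=0
i=26: i≥r, start 0; Z[26]=0
i=27: i≥r, start 0; Z[27]=0
i=28: i≥r, start 0; Z[28]=0
i=29: i≥r, start 0; Z[29]=3 extend→box=[29,32)
i=30: min(r-i=2, Z[1]=0)=0; Z[30]=0
i=31: min(r-i=1, Z[2]=0)=0; Z[31]=0
i=32: i≥r, start 0; Z[32]=1 extend→box=[32,33)
i=33: i≥r, start 0; Z[33]=0
i=34: i≥r, start 0; Z[34]=0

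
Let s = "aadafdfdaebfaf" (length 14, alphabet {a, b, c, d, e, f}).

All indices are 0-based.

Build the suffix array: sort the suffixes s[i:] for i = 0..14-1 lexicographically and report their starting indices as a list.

sorted suffixes:
  #0 SA[0]=0  'aadafdfdaebfaf'
  #1 SA[1]=1  'adafdfdaebfaf'
  #2 SA[2]=8  'aebfaf'
  #3 SA[3]=12  'af'
  #4 SA[4]=3  'afdfdaebfaf'
  #5 SA[5]=10  'bfaf'
  #6 SA[6]=7  'daebfaf'
  #7 SA[7]=2  'dafdfdaebfaf'
  #8 SA[8]=5  'dfdaebfaf'
  #9 SA[9]=9  'ebfaf'
  #10 SA[10]=13  'f'
  #11 SA[11]=11  'faf'
  #12 SA[12]=6  'fdaebfaf'
  #13 SA[13]=4  'fdfdaebfaf'

[0, 1, 8, 12, 3, 10, 7, 2, 5, 9, 13, 11, 6, 4]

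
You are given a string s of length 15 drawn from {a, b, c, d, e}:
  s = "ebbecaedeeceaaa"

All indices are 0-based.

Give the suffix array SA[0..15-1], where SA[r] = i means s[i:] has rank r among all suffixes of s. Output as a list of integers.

rank→(start, suffix):
  0 → (14, 'a')
  1 → (13, 'aa')
  2 → (12, 'aaa')
  3 → (5, 'aedeeceaaa')
  4 → (1, 'bbecaedeeceaaa')
  5 → (2, 'becaedeeceaaa')
  6 → (4, 'caedeeceaaa')
  7 → (10, 'ceaaa')
  8 → (7, 'deeceaaa')
  9 → (11, 'eaaa')
  10 → (0, 'ebbecaedeeceaaa')
  11 → (3, 'ecaedeeceaaa')
  12 → (9, 'eceaaa')
  13 → (6, 'edeeceaaa')
  14 → (8, 'eeceaaa')

[14, 13, 12, 5, 1, 2, 4, 10, 7, 11, 0, 3, 9, 6, 8]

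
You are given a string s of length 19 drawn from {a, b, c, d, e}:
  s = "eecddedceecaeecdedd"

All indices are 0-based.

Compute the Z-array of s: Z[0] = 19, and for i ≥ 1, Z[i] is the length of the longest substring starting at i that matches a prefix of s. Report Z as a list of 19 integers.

Z[0]=19
i=1: outside box; Z[1]=1 scan→box=[1,2)
i=2: outside box; Z[2]=0
i=3: outside box; Z[3]=0
i=4: outside box; Z[4]=0
i=5: outside box; Z[5]=1 scan→box=[5,6)
i=6: outside box; Z[6]=0
i=7: outside box; Z[7]=0
i=8: outside box; Z[8]=3 scan→box=[8,11)
i=9: min(r-i=2, Z[1]=1)=1; Z[9]=1
i=10: min(r-i=1, Z[2]=0)=0; Z[10]=0
i=11: outside box; Z[11]=0
i=12: outside box; Z[12]=4 scan→box=[12,16)
i=13: min(r-i=3, Z[1]=1)=1; Z[13]=1
i=14: min(r-i=2, Z[2]=0)=0; Z[14]=0
i=15: min(r-i=1, Z[3]=0)=0; Z[15]=0
i=16: outside box; Z[16]=1 scan→box=[16,17)
i=17: outside box; Z[17]=0
i=18: outside box; Z[18]=0

[19, 1, 0, 0, 0, 1, 0, 0, 3, 1, 0, 0, 4, 1, 0, 0, 1, 0, 0]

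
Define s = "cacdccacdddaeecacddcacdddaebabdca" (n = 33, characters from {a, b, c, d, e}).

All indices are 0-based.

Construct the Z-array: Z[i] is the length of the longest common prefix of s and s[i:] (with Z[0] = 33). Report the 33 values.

Z[0]=33
i=1: fresh scan; Z[1]=0
i=2: fresh scan; Z[2]=1 grow→box=[2,3)
i=3: fresh scan; Z[3]=0
i=4: fresh scan; Z[4]=1 grow→box=[4,5)
i=5: fresh scan; Z[5]=4 grow→box=[5,9)
i=6: min(r-i=3, Z[1]=0)=0; Z[6]=0
i=7: min(r-i=2, Z[2]=1)=1; Z[7]=1
i=8: min(r-i=1, Z[3]=0)=0; Z[8]=0
i=9: fresh scan; Z[9]=0
i=10: fresh scan; Z[10]=0
i=11: fresh scan; Z[11]=0
i=12: fresh scan; Z[12]=0
i=13: fresh scan; Z[13]=0
i=14: fresh scan; Z[14]=4 grow→box=[14,18)
i=15: min(r-i=3, Z[1]=0)=0; Z[15]=0
i=16: min(r-i=2, Z[2]=1)=1; Z[16]=1
i=17: min(r-i=1, Z[3]=0)=0; Z[17]=0
i=18: fresh scan; Z[18]=0
i=19: fresh scan; Z[19]=4 grow→box=[19,23)
i=20: min(r-i=3, Z[1]=0)=0; Z[20]=0
i=21: min(r-i=2, Z[2]=1)=1; Z[21]=1
i=22: min(r-i=1, Z[3]=0)=0; Z[22]=0
i=23: fresh scan; Z[23]=0
i=24: fresh scan; Z[24]=0
i=25: fresh scan; Z[25]=0
i=26: fresh scan; Z[26]=0
i=27: fresh scan; Z[27]=0
i=28: fresh scan; Z[28]=0
i=29: fresh scan; Z[29]=0
i=30: fresh scan; Z[30]=0
i=31: fresh scan; Z[31]=2 grow→box=[31,33)
i=32: min(r-i=1, Z[1]=0)=0; Z[32]=0

[33, 0, 1, 0, 1, 4, 0, 1, 0, 0, 0, 0, 0, 0, 4, 0, 1, 0, 0, 4, 0, 1, 0, 0, 0, 0, 0, 0, 0, 0, 0, 2, 0]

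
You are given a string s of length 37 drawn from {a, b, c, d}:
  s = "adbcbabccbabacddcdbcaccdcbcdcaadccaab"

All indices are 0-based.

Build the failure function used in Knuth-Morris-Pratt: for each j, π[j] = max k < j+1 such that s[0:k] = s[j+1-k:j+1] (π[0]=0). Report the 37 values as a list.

[0, 0, 0, 0, 0, 1, 0, 0, 0, 0, 1, 0, 1, 0, 0, 0, 0, 0, 0, 0, 1, 0, 0, 0, 0, 0, 0, 0, 0, 1, 1, 2, 0, 0, 1, 1, 0]

π[0] = 0
j=1 s[j]='d': π[1]=0 (border '')
j=2 s[j]='b': π[2]=0 (border '')
j=3 s[j]='c': π[3]=0 (border '')
j=4 s[j]='b': π[4]=0 (border '')
j=5 s[j]='a': π[5]=1 (border 'a')
j=6 s[j]='b': k: 1→0; π[6]=0 (border '')
j=7 s[j]='c': π[7]=0 (border '')
j=8 s[j]='c': π[8]=0 (border '')
j=9 s[j]='b': π[9]=0 (border '')
j=10 s[j]='a': π[10]=1 (border 'a')
j=11 s[j]='b': k: 1→0; π[11]=0 (border '')
j=12 s[j]='a': π[12]=1 (border 'a')
j=13 s[j]='c': k: 1→0; π[13]=0 (border '')
j=14 s[j]='d': π[14]=0 (border '')
j=15 s[j]='d': π[15]=0 (border '')
j=16 s[j]='c': π[16]=0 (border '')
j=17 s[j]='d': π[17]=0 (border '')
j=18 s[j]='b': π[18]=0 (border '')
j=19 s[j]='c': π[19]=0 (border '')
j=20 s[j]='a': π[20]=1 (border 'a')
j=21 s[j]='c': k: 1→0; π[21]=0 (border '')
j=22 s[j]='c': π[22]=0 (border '')
j=23 s[j]='d': π[23]=0 (border '')
j=24 s[j]='c': π[24]=0 (border '')
j=25 s[j]='b': π[25]=0 (border '')
j=26 s[j]='c': π[26]=0 (border '')
j=27 s[j]='d': π[27]=0 (border '')
j=28 s[j]='c': π[28]=0 (border '')
j=29 s[j]='a': π[29]=1 (border 'a')
j=30 s[j]='a': k: 1→0; π[30]=1 (border 'a')
j=31 s[j]='d': π[31]=2 (border 'ad')
j=32 s[j]='c': k: 2→0; π[32]=0 (border '')
j=33 s[j]='c': π[33]=0 (border '')
j=34 s[j]='a': π[34]=1 (border 'a')
j=35 s[j]='a': k: 1→0; π[35]=1 (border 'a')
j=36 s[j]='b': k: 1→0; π[36]=0 (border '')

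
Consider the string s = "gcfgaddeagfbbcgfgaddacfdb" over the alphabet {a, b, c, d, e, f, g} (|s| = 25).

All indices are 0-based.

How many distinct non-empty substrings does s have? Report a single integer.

295

sorted suffixes:
  #0 SA[0]=20  'acfdb'
  #1 SA[1]=17  'addacfdb'
  #2 SA[2]=4  'addeagfbbcgfgaddacfdb'
  #3 SA[3]=8  'agfbbcgfgaddacfdb'
  #4 SA[4]=24  'b'
  #5 SA[5]=11  'bbcgfgaddacfdb'
  #6 SA[6]=12  'bcgfgaddacfdb'
  #7 SA[7]=21  'cfdb'
  #8 SA[8]=1  'cfgaddeagfbbcgfgaddacfdb'
  #9 SA[9]=13  'cgfgaddacfdb'
  #10 SA[10]=19  'dacfdb'
  #11 SA[11]=23  'db'
  #12 SA[12]=18  'ddacfdb'
  #13 SA[13]=5  'ddeagfbbcgfgaddacfdb'
  #14 SA[14]=6  'deagfbbcgfgaddacfdb'
  #15 SA[15]=7  'eagfbbcgfgaddacfdb'
  #16 SA[16]=10  'fbbcgfgaddacfdb'
  #17 SA[17]=22  'fdb'
  #18 SA[18]=15  'fgaddacfdb'
  #19 SA[19]=2  'fgaddeagfbbcgfgaddacfdb'
  #20 SA[20]=16  'gaddacfdb'
  #21 SA[21]=3  'gaddeagfbbcgfgaddacfdb'
  #22 SA[22]=0  'gcfgaddeagfbbcgfgaddacfdb'
  #23 SA[23]=9  'gfbbcgfgaddacfdb'
  #24 SA[24]=14  'gfgaddacfdb'

SA = [20, 17, 4, 8, 24, 11, 12, 21, 1, 13, 19, 23, 18, 5, 6, 7, 10, 22, 15, 2, 16, 3, 0, 9, 14]
rank  pair      lcp
   1  s[20:],s[17:]  1  'a'
   2  s[17:],s[4:]  3  'add'
   3  s[4:],s[8:]  1  'a'
   4  s[8:],s[24:]  0  ''
   5  s[24:],s[11:]  1  'b'
   6  s[11:],s[12:]  1  'b'
   7  s[12:],s[21:]  0  ''
   8  s[21:],s[1:]  2  'cf'
   9  s[1:],s[13:]  1  'c'
  10  s[13:],s[19:]  0  ''
  11  s[19:],s[23:]  1  'd'
  12  s[23:],s[18:]  1  'd'
  13  s[18:],s[5:]  2  'dd'
  14  s[5:],s[6:]  1  'd'
  15  s[6:],s[7:]  0  ''
  16  s[7:],s[10:]  0  ''
  17  s[10:],s[22:]  1  'f'
  18  s[22:],s[15:]  1  'f'
  19  s[15:],s[2:]  5  'fgadd'
  20  s[2:],s[16:]  0  ''
  21  s[16:],s[3:]  4  'gadd'
  22  s[3:],s[0:]  1  'g'
  23  s[0:],s[9:]  1  'g'
  24  s[9:],s[14:]  2  'gf'

n(n+1)/2 = 25·26/2 = 325
Σ LCP = 0 + 1 + 3 + 1 + 0 + 1 + 1 + 0 + 2 + 1 + 0 + 1 + 1 + 2 + 1 + 0 + 0 + 1 + 1 + 5 + 0 + 4 + 1 + 1 + 2 = 30
distinct = 325 − 30 = 295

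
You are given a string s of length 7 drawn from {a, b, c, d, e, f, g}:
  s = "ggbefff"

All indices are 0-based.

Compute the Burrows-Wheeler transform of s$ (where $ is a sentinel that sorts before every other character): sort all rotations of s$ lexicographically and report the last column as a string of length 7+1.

rank  rotation  last
    0  $ggbefff  f
    1  befff$gg  g
    2  efff$ggb  b
    3  f$ggbeff  f
    4  ff$ggbef  f
    5  fff$ggbe  e
    6  gbefff$g  g
    7  ggbefff$  $

fgbffeg$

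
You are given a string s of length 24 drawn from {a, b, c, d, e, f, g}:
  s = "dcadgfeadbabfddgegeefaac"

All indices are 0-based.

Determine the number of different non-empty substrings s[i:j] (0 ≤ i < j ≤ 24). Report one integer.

rank→(start, suffix):
  0 → (21, 'aac')
  1 → (10, 'abfddgegeefaac')
  2 → (22, 'ac')
  3 → (7, 'adbabfddgegeefaac')
  4 → (2, 'adgfeadbabfddgegeefaac')
  5 → (9, 'babfddgegeefaac')
  6 → (11, 'bfddgegeefaac')
  7 → (23, 'c')
  8 → (1, 'cadgfeadbabfddgegeefaac')
  9 → (8, 'dbabfddgegeefaac')
  10 → (0, 'dcadgfeadbabfddgegeefaac')
  11 → (13, 'ddgegeefaac')
  12 → (14, 'dgegeefaac')
  13 → (3, 'dgfeadbabfddgegeefaac')
  14 → (6, 'eadbabfddgegeefaac')
  15 → (18, 'eefaac')
  16 → (19, 'efaac')
  17 → (16, 'egeefaac')
  18 → (20, 'faac')
  19 → (12, 'fddgegeefaac')
  20 → (5, 'feadbabfddgegeefaac')
  21 → (17, 'geefaac')
  22 → (15, 'gegeefaac')
  23 → (4, 'gfeadbabfddgegeefaac')

SA = [21, 10, 22, 7, 2, 9, 11, 23, 1, 8, 0, 13, 14, 3, 6, 18, 19, 16, 20, 12, 5, 17, 15, 4]
i: (SA[i-1],SA[i]) lcp shared
  1: (21,10) 1 'a'
  2: (10,22) 1 'a'
  3: (22,7) 1 'a'
  4: (7,2) 2 'ad'
  5: (2,9) 0 ''
  6: (9,11) 1 'b'
  7: (11,23) 0 ''
  8: (23,1) 1 'c'
  9: (1,8) 0 ''
  10: (8,0) 1 'd'
  11: (0,13) 1 'd'
  12: (13,14) 1 'd'
  13: (14,3) 2 'dg'
  14: (3,6) 0 ''
  15: (6,18) 1 'e'
  16: (18,19) 1 'e'
  17: (19,16) 1 'e'
  18: (16,20) 0 ''
  19: (20,12) 1 'f'
  20: (12,5) 1 'f'
  21: (5,17) 0 ''
  22: (17,15) 2 'ge'
  23: (15,4) 1 'g'

n(n+1)/2 = 24·25/2 = 300
Σ LCP = 0 + 1 + 1 + 1 + 2 + 0 + 1 + 0 + 1 + 0 + 1 + 1 + 1 + 2 + 0 + 1 + 1 + 1 + 0 + 1 + 1 + 0 + 2 + 1 = 20
distinct = 300 − 20 = 280

280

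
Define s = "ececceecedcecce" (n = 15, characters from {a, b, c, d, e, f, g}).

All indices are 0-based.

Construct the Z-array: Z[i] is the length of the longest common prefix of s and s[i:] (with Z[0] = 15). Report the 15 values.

[15, 0, 2, 0, 0, 1, 3, 0, 1, 0, 0, 2, 0, 0, 1]

Z[0]=15
i=1: outside box; Z[1]=0
i=2: outside box; Z[2]=2 extend→box=[2,4)
i=3: min(r-i=1, Z[1]=0)=0; Z[3]=0
i=4: outside box; Z[4]=0
i=5: outside box; Z[5]=1 extend→box=[5,6)
i=6: outside box; Z[6]=3 extend→box=[6,9)
i=7: min(r-i=2, Z[1]=0)=0; Z[7]=0
i=8: min(r-i=1, Z[2]=2)=1; Z[8]=1
i=9: outside box; Z[9]=0
i=10: outside box; Z[10]=0
i=11: outside box; Z[11]=2 extend→box=[11,13)
i=12: min(r-i=1, Z[1]=0)=0; Z[12]=0
i=13: outside box; Z[13]=0
i=14: outside box; Z[14]=1 extend→box=[14,15)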